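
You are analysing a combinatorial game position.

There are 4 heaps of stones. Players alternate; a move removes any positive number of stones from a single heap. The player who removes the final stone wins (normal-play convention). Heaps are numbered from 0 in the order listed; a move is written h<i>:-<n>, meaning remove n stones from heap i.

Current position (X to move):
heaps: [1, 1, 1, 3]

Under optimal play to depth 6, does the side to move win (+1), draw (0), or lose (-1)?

p1 X@[(1,1,1,3)]: h0:-1[(0,1,1,3)]-1 h1:-1[(1,0,1,3)]-1 h2:-1[(1,1,0,3)]-1 h3:-1[(1,1,1,2)]-1 h3:-2[(1,1,1,1)]+1* h3:-3[(1,1,1,0)]-1
p2 O@[(1,1,1,1)]: h0:-1[(0,1,1,1)]-1* h1:-1[(1,0,1,1)]-1 h2:-1[(1,1,0,1)]-1 h3:-1[(1,1,1,0)]-1
p3 X@[(0,1,1,1)]: h1:-1[(0,0,1,1)]+1* h2:-1[(0,1,0,1)]+1 h3:-1[(0,1,1,0)]+1
p4 O@[(0,0,1,1)]: h2:-1[(0,0,0,1)]-1* h3:-1[(0,0,1,0)]-1
p5 X@[(0,0,0,1)]: h3:-1[(0,0,0,0)]+1*
p6 O@[(0,0,0,0)] terminal -1; root [(1,1,1,3)] d6

value((1,1,1,3), X) = +1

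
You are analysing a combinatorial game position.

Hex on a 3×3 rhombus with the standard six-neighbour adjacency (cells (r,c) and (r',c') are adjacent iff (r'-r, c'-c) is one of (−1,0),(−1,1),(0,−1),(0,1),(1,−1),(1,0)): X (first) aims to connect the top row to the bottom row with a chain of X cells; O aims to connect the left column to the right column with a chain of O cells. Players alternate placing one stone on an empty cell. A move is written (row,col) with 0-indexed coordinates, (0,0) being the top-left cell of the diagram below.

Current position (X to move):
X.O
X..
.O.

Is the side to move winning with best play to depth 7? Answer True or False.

ply 1, X at X.O/X../.O. | (0,1)=-1→XXO/X../.O.; (1,1)=-1→X.O/XX./.O.; (1,2)=-1→X.O/X.X/.O.; (2,0)=+1→X.O/X../XO.*; (2,2)=-1→X.O/X../.OX
ply 2: X.O/X../XO. is terminal -1 (O); from X.O/X../.O. depth 7

X winning at [X.O/X../.O.]: True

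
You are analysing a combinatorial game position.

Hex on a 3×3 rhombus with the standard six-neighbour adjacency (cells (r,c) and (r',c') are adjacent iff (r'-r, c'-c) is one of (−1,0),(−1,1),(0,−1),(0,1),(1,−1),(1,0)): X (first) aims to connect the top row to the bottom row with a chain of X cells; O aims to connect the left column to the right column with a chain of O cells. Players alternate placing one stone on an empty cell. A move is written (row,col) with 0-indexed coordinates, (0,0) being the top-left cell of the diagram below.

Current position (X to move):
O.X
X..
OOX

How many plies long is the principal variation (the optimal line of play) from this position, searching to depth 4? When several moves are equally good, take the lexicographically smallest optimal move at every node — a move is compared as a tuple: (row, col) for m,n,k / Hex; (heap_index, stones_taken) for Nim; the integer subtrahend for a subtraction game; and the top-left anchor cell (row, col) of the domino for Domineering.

PV length from [O.X/X../OOX]: 1 ply

ply 1, X at O.X/X../OOX | (0,1)=-1→OXX/X../OOX; (1,1)=-1→O.X/XX./OOX; (1,2)=+1→O.X/X.X/OOX*
ply 2: O.X/X.X/OOX is terminal -1 (O); from O.X/X../OOX depth 4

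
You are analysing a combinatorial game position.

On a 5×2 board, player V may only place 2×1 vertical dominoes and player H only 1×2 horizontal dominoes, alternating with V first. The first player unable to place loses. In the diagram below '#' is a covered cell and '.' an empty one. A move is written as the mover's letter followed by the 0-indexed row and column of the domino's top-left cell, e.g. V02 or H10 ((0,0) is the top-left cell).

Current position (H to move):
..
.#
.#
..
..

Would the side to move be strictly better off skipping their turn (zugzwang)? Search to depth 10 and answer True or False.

ply 1, H at ../.#/.#/../.. | H00=-1→##/.#/.#/../..; H30=+1→../.#/.#/##/..*; H40=+1→../.#/.#/../##
ply 2, V at ../.#/.#/##/.. | V00=-1→#./##/.#/##/..*; V10=-1→../##/##/##/..
ply 3, H at #./##/.#/##/.. | H40=+1→#./##/.#/##/##*
ply 4: #./##/.#/##/## is terminal -1 (V); from ../.#/.#/../.. depth 10
pass branch (V moves first from the same position):
  | ply 1, V at ../.#/.#/../.. | V00=-1→#./##/.#/../..; V10=-1→../##/##/../..; V20=+1→../.#/##/#./..*; V30=+1→../.#/.#/#./#.; V31=+1→../.#/.#/.#/.#
  | ply 2, H at ../.#/##/#./.. | H00=-1→##/.#/##/#./..*; H40=-1→../.#/##/#./##
  | ply 3, V at ##/.#/##/#./.. | V31=+1→##/.#/##/##/.#*
  | ply 4: ##/.#/##/##/.# is terminal -1 (H); from ../.#/.#/../.. depth 10
H moving scores +1; H passing scores -1

zugzwang(../.#/.#/../.., H) = False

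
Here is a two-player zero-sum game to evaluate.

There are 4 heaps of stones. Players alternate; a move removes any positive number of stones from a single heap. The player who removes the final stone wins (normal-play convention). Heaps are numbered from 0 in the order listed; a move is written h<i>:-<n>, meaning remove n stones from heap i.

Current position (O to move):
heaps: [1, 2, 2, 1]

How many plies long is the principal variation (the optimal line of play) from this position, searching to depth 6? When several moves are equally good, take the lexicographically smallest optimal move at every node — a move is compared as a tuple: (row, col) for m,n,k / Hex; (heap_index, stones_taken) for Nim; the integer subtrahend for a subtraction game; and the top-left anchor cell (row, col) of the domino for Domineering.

ply 1, O at (1,2,2,1) | h0:-1=-1→(0,2,2,1)*; h1:-1=-1→(1,1,2,1); h1:-2=-1→(1,0,2,1); h2:-1=-1→(1,2,1,1); h2:-2=-1→(1,2,0,1); h3:-1=-1→(1,2,2,0)
ply 2, X at (0,2,2,1) | h1:-1=-1→(0,1,2,1); h1:-2=-1→(0,0,2,1); h2:-1=-1→(0,2,1,1); h2:-2=-1→(0,2,0,1); h3:-1=+1→(0,2,2,0)*
ply 3, O at (0,2,2,0) | h1:-1=-1→(0,1,2,0)*; h1:-2=-1→(0,0,2,0); h2:-1=-1→(0,2,1,0); h2:-2=-1→(0,2,0,0)
ply 4, X at (0,1,2,0) | h1:-1=-1→(0,0,2,0); h2:-1=+1→(0,1,1,0)*; h2:-2=-1→(0,1,0,0)
ply 5, O at (0,1,1,0) | h1:-1=-1→(0,0,1,0)*; h2:-1=-1→(0,1,0,0)
ply 6, X at (0,0,1,0) | h2:-1=+1→(0,0,0,0)*
ply 7: (0,0,0,0) is terminal -1 (O); from (1,2,2,1) depth 6

PV length from [(1,2,2,1)]: 6 plies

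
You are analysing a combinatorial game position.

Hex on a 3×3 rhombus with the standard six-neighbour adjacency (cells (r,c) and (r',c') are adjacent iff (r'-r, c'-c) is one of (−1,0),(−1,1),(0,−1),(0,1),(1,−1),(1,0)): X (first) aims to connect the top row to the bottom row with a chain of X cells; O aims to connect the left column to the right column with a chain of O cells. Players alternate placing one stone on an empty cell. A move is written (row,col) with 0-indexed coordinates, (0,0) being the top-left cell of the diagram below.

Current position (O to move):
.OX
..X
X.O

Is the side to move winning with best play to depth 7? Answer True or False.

O winning at [.OX/..X/X.O]: False

ply 1, O at .OX/..X/X.O | (0,0)=-1→OOX/..X/X.O*; (1,0)=-1→.OX/O.X/X.O; (1,1)=-1→.OX/.OX/X.O; (2,1)=-1→.OX/..X/XOO
ply 2, X at OOX/..X/X.O | (1,0)=+1→OOX/X.X/X.O*; (1,1)=+1→OOX/.XX/X.O; (2,1)=+1→OOX/..X/XXO
ply 3, O at OOX/X.X/X.O | (1,1)=-1→OOX/XOX/X.O*; (2,1)=-1→OOX/X.X/XOO
ply 4, X at OOX/XOX/X.O | (2,1)=+1→OOX/XOX/XXO*
ply 5: OOX/XOX/XXO is terminal -1 (O); from .OX/..X/X.O depth 7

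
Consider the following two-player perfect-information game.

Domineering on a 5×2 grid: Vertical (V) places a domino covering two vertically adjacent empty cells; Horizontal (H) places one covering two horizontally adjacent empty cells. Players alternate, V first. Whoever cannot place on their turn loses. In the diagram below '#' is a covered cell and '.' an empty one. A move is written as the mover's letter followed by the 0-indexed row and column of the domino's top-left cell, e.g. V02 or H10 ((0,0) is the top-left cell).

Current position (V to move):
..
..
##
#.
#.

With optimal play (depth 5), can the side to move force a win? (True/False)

p1 V@[../../##/#./#.]: V00[#./#./##/#./#.]+1* V01[.#/.#/##/#./#.]+1 V31[../../##/##/##]-1
p2 H@[#./#./##/#./#.] terminal -1; root [../../##/#./#.] d5

V winning at [../../##/#./#.]: True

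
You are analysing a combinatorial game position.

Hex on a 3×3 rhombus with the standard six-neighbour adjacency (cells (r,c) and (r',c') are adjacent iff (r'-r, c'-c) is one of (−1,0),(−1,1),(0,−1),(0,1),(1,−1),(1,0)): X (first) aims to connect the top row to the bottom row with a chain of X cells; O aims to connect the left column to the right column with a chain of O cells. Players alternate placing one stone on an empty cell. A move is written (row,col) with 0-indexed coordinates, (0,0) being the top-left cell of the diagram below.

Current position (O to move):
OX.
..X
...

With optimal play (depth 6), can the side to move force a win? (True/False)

ply 1, O at OX./..X/... | (0,2)=-1→OXO/..X/...*; (1,0)=-1→OX./O.X/...; (1,1)=-1→OX./.OX/...; (2,0)=-1→OX./..X/O..; (2,1)=-1→OX./..X/.O.; (2,2)=-1→OX./..X/..O
ply 2, X at OXO/..X/... | (1,0)=+1→OXO/X.X/...*; (1,1)=+1→OXO/.XX/...; (2,0)=+1→OXO/..X/X..; (2,1)=-1→OXO/..X/.X.; (2,2)=-1→OXO/..X/..X
ply 3, O at OXO/X.X/... | (1,1)=-1→OXO/XOX/...*; (2,0)=-1→OXO/X.X/O..; (2,1)=-1→OXO/X.X/.O.; (2,2)=-1→OXO/X.X/..O
ply 4, X at OXO/XOX/... | (2,0)=+1→OXO/XOX/X..*; (2,1)=-1→OXO/XOX/.X.; (2,2)=-1→OXO/XOX/..X
ply 5: OXO/XOX/X.. is terminal -1 (O); from OX./..X/... depth 6

O winning at [OX./..X/...]: False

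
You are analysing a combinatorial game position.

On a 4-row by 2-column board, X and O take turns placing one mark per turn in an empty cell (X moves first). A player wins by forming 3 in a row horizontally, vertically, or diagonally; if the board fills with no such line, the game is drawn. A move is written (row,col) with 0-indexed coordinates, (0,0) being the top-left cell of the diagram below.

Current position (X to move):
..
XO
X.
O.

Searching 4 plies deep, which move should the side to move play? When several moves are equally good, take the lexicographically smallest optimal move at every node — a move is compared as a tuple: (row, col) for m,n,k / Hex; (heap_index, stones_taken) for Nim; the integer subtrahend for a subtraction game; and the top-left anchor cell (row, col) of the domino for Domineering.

[../XO/X./O.] X move#1: (0,0):+1/X./XO/X./O.*, (0,1):+0/.X/XO/X./O., (2,1):+0/../XO/XX/O., (3,1):+0/../XO/X./OX
[X./XO/X./O.] end (terminal -1, O#2); searched ../XO/X./O. to 4

X's best at [../XO/X./O.]: (0,0)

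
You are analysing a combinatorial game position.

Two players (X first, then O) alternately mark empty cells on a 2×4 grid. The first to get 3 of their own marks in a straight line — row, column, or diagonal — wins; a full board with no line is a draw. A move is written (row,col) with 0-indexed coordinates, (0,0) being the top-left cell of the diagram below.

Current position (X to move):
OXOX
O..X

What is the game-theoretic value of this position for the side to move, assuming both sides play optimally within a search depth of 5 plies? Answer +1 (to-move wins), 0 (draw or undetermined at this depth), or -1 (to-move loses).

p1 X@[OXOX/O..X]: (1,1)[OXOX/OX.X]+0* (1,2)[OXOX/O.XX]+0
p2 O@[OXOX/OX.X]: (1,2)[OXOX/OXOX]+0*
p3 X@[OXOX/OXOX] terminal +0; root [OXOX/O..X] d5

value(OXOX/O..X, X) = 0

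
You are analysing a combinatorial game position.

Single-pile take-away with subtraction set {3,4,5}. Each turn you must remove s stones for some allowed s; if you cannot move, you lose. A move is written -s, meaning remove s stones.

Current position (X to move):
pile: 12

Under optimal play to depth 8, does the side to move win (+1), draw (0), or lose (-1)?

ply 1, X at 12 | -3=+1→9*; -4=+1→8; -5=-1→7
ply 2, O at 9 | -3=-1→6*; -4=-1→5; -5=-1→4
ply 3, X at 6 | -3=-1→3; -4=+1→2*; -5=+1→1
ply 4: 2 is terminal -1 (O); from 12 depth 8

value(12, X) = +1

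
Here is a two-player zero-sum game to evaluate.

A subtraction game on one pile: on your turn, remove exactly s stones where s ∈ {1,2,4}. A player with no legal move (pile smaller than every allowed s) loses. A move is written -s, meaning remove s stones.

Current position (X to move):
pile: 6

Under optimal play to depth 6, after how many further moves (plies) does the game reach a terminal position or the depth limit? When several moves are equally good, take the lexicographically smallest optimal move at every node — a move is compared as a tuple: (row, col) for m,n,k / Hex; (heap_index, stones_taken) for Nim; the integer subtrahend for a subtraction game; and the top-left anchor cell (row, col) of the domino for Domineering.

PV length from [6]: 4 plies

[6] X move#1: -1:-1/5*, -2:-1/4, -4:-1/2
[5] O move#2: -1:-1/4, -2:+1/3*, -4:-1/1
[3] X move#3: -1:-1/2*, -2:-1/1
[2] O move#4: -1:-1/1, -2:+1/0*
[0] end (terminal -1, X#5); searched 6 to 6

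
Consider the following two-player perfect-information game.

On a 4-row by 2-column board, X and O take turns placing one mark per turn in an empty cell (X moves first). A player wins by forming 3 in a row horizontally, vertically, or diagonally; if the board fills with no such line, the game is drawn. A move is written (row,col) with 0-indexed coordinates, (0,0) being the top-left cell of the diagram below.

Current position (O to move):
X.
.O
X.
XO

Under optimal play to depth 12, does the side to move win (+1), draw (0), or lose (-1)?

p1 O@[X./.O/X./XO]: (0,1)[XO/.O/X./XO]-1 (1,0)[X./OO/X./XO]+0 (2,1)[X./.O/XO/XO]+1*
p2 X@[X./.O/XO/XO] terminal -1; root [X./.O/X./XO] d12

value(X./.O/X./XO, O) = +1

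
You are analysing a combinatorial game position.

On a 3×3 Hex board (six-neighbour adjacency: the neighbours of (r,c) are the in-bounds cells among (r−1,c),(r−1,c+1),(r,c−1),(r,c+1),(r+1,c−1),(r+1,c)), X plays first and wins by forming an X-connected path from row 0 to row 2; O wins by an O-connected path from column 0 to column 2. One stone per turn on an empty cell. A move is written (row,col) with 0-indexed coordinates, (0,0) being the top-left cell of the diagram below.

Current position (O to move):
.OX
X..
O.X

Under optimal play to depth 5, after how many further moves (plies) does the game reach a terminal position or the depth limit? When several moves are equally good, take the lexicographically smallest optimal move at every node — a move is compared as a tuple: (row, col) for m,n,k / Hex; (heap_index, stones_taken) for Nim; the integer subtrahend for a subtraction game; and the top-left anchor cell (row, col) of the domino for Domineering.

PV length from [.OX/X../O.X]: 3 plies

[.OX/X../O.X] O move#1: (0,0):-1/OOX/X../O.X, (1,1):-1/.OX/XO./O.X, (1,2):+1/.OX/X.O/O.X*, (2,1):-1/.OX/X../OOX
[.OX/X.O/O.X] X move#2: (0,0):-1/XOX/X.O/O.X*, (1,1):-1/.OX/XXO/O.X, (2,1):-1/.OX/X.O/OXX
[XOX/X.O/O.X] O move#3: (1,1):+1/XOX/XOO/O.X*, (2,1):+1/XOX/X.O/OOX
[XOX/XOO/O.X] end (terminal -1, X#4); searched .OX/X../O.X to 5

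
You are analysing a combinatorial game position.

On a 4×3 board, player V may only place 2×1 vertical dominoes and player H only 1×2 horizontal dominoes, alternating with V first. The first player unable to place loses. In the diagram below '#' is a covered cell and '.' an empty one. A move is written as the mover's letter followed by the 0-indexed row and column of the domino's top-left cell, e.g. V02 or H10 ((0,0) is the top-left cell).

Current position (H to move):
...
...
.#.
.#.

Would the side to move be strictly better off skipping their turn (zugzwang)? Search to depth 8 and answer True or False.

zugzwang(.../.../.#./.#., H) = False

p1 H@[.../.../.#./.#.]: H00[##./.../.#./.#.]-1* H01[.##/.../.#./.#.]-1 H10[.../##./.#./.#.]-1 H11[.../.##/.#./.#.]-1
p2 V@[##./.../.#./.#.]: V02[###/..#/.#./.#.]+1* V10[##./#../##./.#.]+1 V12[##./..#/.##/.#.]+1 V20[##./.../##./##.]+1 V22[##./.../.##/.##]+1
p3 H@[###/..#/.#./.#.]: H10[###/###/.#./.#.]-1*
p4 V@[###/###/.#./.#.]: V20[###/###/##./##.]+1* V22[###/###/.##/.##]+1
p5 H@[###/###/##./##.] terminal -1; root [.../.../.#./.#.] d8
if H skipped the turn, V would face:
~ p1 V@[.../.../.#./.#.]: V00[#../#../.#./.#.]+1* V01[.#./.#./.#./.#.]+1 V02[..#/..#/.#./.#.]+1 V10[.../#../##./.#.]-1 V12[.../..#/.##/.#.]-1 V20[.../.../##./##.]+1 V22[.../.../.##/.##]+1
~ p2 H@[#../#../.#./.#.]: H01[###/#../.#./.#.]-1* H11[#../###/.#./.#.]-1
~ p3 V@[###/#../.#./.#.]: V12[###/#.#/.##/.#.]+1* V20[###/#../##./##.]+1 V22[###/#../.##/.##]+1
~ p4 H@[###/#.#/.##/.#.] terminal -1; root [.../.../.#./.#.] d8
compare (H): move=-1 vs pass=-1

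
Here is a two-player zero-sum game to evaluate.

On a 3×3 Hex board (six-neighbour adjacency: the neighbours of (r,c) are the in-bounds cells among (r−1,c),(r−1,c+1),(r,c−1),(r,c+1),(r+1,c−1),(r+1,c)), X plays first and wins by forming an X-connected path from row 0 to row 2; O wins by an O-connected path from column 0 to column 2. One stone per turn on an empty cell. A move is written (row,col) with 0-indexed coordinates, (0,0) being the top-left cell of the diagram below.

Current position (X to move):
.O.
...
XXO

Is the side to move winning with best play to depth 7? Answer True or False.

ply 1, X at .O./.../XXO | (0,0)=+1→XO./.../XXO*; (0,2)=+1→.OX/.../XXO; (1,0)=+1→.O./X../XXO; (1,1)=-1→.O./.X./XXO; (1,2)=-1→.O./..X/XXO
ply 2, O at XO./.../XXO | (0,2)=-1→XOO/.../XXO*; (1,0)=-1→XO./O../XXO; (1,1)=-1→XO./.O./XXO; (1,2)=-1→XO./..O/XXO
ply 3, X at XOO/.../XXO | (1,0)=+1→XOO/X../XXO*; (1,1)=-1→XOO/.X./XXO; (1,2)=-1→XOO/..X/XXO
ply 4: XOO/X../XXO is terminal -1 (O); from .O./.../XXO depth 7

X winning at [.O./.../XXO]: True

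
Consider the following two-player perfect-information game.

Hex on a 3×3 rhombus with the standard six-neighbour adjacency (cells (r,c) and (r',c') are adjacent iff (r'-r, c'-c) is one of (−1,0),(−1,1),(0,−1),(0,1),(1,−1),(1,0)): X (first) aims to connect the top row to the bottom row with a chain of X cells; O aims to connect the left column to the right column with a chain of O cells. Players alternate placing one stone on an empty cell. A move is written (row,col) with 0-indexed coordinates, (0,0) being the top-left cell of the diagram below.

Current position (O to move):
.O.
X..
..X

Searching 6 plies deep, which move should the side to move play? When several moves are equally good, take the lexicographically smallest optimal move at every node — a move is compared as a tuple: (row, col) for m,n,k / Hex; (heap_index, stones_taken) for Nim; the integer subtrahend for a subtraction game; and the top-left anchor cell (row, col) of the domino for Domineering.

p1 O@[.O./X../..X]: (0,0)[OO./X../..X]-1 (0,2)[.OO/X../..X]-1 (1,1)[.O./XO./..X]+1* (1,2)[.O./X.O/..X]-1 (2,0)[.O./X../O.X]-1 (2,1)[.O./X../.OX]-1
p2 X@[.O./XO./..X]: (0,0)[XO./XO./..X]-1* (0,2)[.OX/XO./..X]-1 (1,2)[.O./XOX/..X]-1 (2,0)[.O./XO./X.X]-1 (2,1)[.O./XO./.XX]-1
p3 O@[XO./XO./..X]: (0,2)[XOO/XO./..X]-1 (1,2)[XO./XOO/..X]-1 (2,0)[XO./XO./O.X]+1* (2,1)[XO./XO./.OX]-1
p4 X@[XO./XO./O.X]: (0,2)[XOX/XO./O.X]-1* (1,2)[XO./XOX/O.X]-1 (2,1)[XO./XO./OXX]-1
p5 O@[XOX/XO./O.X]: (1,2)[XOX/XOO/O.X]+1* (2,1)[XOX/XO./OOX]-1
p6 X@[XOX/XOO/O.X] terminal -1; root [.O./X../..X] d6

O's best at [.O./X../..X]: (1,1)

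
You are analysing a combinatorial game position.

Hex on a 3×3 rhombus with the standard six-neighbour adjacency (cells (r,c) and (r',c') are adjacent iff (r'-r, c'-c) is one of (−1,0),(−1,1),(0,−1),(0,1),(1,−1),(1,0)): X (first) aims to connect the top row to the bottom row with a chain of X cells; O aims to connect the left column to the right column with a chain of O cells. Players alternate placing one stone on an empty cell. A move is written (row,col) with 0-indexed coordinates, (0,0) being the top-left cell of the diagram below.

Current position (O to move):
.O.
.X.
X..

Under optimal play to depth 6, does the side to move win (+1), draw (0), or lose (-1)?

p1 O@[.O./.X./X..]: (0,0)[OO./.X./X..]-1 (0,2)[.OO/.X./X..]+1* (1,0)[.O./OX./X..]-1 (1,2)[.O./.XO/X..]-1 (2,1)[.O./.X./XO.]-1 (2,2)[.O./.X./X.O]-1
p2 X@[.OO/.X./X..]: (0,0)[XOO/.X./X..]-1* (1,0)[.OO/XX./X..]-1 (1,2)[.OO/.XX/X..]-1 (2,1)[.OO/.X./XX.]-1 (2,2)[.OO/.X./X.X]-1
p3 O@[XOO/.X./X..]: (1,0)[XOO/OX./X..]+1* (1,2)[XOO/.XO/X..]-1 (2,1)[XOO/.X./XO.]-1 (2,2)[XOO/.X./X.O]-1
p4 X@[XOO/OX./X..] terminal -1; root [.O./.X./X..] d6

value(.O./.X./X.., O) = +1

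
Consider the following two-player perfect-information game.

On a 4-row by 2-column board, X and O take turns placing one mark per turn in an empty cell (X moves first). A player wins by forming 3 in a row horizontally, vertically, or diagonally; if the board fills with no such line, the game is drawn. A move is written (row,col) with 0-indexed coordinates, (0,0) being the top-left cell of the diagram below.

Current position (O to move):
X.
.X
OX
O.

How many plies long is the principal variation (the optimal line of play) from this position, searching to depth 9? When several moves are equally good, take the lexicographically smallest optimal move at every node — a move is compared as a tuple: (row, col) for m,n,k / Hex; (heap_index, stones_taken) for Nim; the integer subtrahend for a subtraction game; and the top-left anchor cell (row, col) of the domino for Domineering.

PV length from [X./.X/OX/O.]: 1 ply

p1 O@[X./.X/OX/O.]: (0,1)[XO/.X/OX/O.]-1 (1,0)[X./OX/OX/O.]+1* (3,1)[X./.X/OX/OO]-1
p2 X@[X./OX/OX/O.] terminal -1; root [X./.X/OX/O.] d9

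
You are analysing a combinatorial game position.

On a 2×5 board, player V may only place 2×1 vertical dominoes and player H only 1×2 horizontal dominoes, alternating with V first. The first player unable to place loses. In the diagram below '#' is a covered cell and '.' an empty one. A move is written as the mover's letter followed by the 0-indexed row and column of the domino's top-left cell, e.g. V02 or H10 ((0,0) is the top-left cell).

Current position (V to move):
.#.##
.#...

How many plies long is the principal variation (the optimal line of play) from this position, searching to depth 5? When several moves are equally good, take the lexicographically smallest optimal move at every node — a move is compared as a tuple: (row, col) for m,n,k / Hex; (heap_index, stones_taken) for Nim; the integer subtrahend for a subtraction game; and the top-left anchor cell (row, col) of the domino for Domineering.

[.#.##/.#...] V move#1: V00:-1/##.##/##..., V02:+1/.####/.##..*
[.####/.##..] H move#2: H13:-1/.####/.####*
[.####/.####] V move#3: V00:+1/#####/#####*
[#####/#####] end (terminal -1, H#4); searched .#.##/.#... to 5

PV length from [.#.##/.#...]: 3 plies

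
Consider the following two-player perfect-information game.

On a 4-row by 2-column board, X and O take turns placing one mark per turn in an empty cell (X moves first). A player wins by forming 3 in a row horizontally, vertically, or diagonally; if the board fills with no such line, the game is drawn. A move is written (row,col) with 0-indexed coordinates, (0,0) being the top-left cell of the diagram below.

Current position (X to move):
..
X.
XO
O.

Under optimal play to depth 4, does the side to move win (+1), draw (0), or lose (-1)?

value(../X./XO/O., X) = +1

ply 1, X at ../X./XO/O. | (0,0)=+1→X./X./XO/O.*; (0,1)=+0→.X/X./XO/O.; (1,1)=+0→../XX/XO/O.; (3,1)=+0→../X./XO/OX
ply 2: X./X./XO/O. is terminal -1 (O); from ../X./XO/O. depth 4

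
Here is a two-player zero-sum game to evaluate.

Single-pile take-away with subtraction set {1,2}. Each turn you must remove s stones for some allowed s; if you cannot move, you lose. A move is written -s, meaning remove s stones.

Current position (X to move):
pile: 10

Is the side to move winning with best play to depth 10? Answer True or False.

X winning at [10]: True

[10] X move#1: -1:+1/9*, -2:-1/8
[9] O move#2: -1:-1/8*, -2:-1/7
[8] X move#3: -1:-1/7, -2:+1/6*
[6] O move#4: -1:-1/5*, -2:-1/4
[5] X move#5: -1:-1/4, -2:+1/3*
[3] O move#6: -1:-1/2*, -2:-1/1
[2] X move#7: -1:-1/1, -2:+1/0*
[0] end (terminal -1, O#8); searched 10 to 10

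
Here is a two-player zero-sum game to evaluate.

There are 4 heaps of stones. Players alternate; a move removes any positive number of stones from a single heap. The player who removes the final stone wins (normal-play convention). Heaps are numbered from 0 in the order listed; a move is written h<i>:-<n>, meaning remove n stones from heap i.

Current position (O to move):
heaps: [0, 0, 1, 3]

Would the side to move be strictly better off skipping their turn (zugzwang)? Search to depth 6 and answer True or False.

zugzwang((0,0,1,3), O) = False

p1 O@[(0,0,1,3)]: h2:-1[(0,0,0,3)]-1 h3:-1[(0,0,1,2)]-1 h3:-2[(0,0,1,1)]+1* h3:-3[(0,0,1,0)]-1
p2 X@[(0,0,1,1)]: h2:-1[(0,0,0,1)]-1* h3:-1[(0,0,1,0)]-1
p3 O@[(0,0,0,1)]: h3:-1[(0,0,0,0)]+1*
p4 X@[(0,0,0,0)] terminal -1; root [(0,0,1,3)] d6
if O skipped the turn, X would face:
~ p1 X@[(0,0,1,3)]: h2:-1[(0,0,0,3)]-1 h3:-1[(0,0,1,2)]-1 h3:-2[(0,0,1,1)]+1* h3:-3[(0,0,1,0)]-1
~ p2 O@[(0,0,1,1)]: h2:-1[(0,0,0,1)]-1* h3:-1[(0,0,1,0)]-1
~ p3 X@[(0,0,0,1)]: h3:-1[(0,0,0,0)]+1*
~ p4 O@[(0,0,0,0)] terminal -1; root [(0,0,1,3)] d6
compare (O): move=+1 vs pass=-1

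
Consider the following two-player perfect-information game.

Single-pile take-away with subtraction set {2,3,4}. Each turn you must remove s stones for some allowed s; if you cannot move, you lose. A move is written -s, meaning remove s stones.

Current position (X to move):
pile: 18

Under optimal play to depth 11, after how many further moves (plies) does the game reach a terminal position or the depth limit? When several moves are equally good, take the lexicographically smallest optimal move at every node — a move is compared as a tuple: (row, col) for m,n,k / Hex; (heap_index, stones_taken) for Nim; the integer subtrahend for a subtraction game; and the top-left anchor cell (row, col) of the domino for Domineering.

PV length from [18]: 6 plies

[18] X move#1: -2:-1/16*, -3:-1/15, -4:-1/14
[16] O move#2: -2:-1/14, -3:+1/13*, -4:+1/12
[13] X move#3: -2:-1/11*, -3:-1/10, -4:-1/9
[11] O move#4: -2:-1/9, -3:-1/8, -4:+1/7*
[7] X move#5: -2:-1/5*, -3:-1/4, -4:-1/3
[5] O move#6: -2:-1/3, -3:-1/2, -4:+1/1*
[1] end (terminal -1, X#7); searched 18 to 11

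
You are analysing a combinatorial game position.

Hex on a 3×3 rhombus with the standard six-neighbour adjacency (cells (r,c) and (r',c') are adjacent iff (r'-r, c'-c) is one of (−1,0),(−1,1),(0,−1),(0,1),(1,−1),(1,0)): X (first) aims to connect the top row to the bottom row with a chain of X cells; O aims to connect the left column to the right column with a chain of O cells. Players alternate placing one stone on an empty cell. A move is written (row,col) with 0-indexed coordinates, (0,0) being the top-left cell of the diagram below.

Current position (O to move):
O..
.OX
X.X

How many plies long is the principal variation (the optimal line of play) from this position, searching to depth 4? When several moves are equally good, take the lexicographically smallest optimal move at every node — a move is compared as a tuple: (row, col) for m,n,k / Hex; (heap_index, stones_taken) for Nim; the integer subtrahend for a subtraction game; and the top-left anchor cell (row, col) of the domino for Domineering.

PV length from [O../.OX/X.X]: 3 plies

p1 O@[O../.OX/X.X]: (0,1)[OO./.OX/X.X]-1 (0,2)[O.O/.OX/X.X]+1* (1,0)[O../OOX/X.X]-1 (2,1)[O../.OX/XOX]-1
p2 X@[O.O/.OX/X.X]: (0,1)[OXO/.OX/X.X]-1* (1,0)[O.O/XOX/X.X]-1 (2,1)[O.O/.OX/XXX]-1
p3 O@[OXO/.OX/X.X]: (1,0)[OXO/OOX/X.X]+1* (2,1)[OXO/.OX/XOX]-1
p4 X@[OXO/OOX/X.X] terminal -1; root [O../.OX/X.X] d4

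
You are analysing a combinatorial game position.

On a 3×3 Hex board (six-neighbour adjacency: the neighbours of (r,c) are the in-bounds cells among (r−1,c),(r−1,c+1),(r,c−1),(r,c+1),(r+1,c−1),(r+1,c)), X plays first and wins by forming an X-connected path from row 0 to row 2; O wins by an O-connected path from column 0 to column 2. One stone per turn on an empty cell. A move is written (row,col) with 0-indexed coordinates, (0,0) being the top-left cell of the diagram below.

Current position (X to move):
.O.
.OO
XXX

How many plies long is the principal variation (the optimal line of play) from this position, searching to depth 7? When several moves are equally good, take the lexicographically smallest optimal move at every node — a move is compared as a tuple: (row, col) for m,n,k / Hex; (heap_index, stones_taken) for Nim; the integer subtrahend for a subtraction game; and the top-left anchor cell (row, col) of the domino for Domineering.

PV length from [.O./.OO/XXX]: 2 plies

p1 X@[.O./.OO/XXX]: (0,0)[XO./.OO/XXX]-1* (0,2)[.OX/.OO/XXX]-1 (1,0)[.O./XOO/XXX]-1
p2 O@[XO./.OO/XXX]: (0,2)[XOO/.OO/XXX]-1 (1,0)[XO./OOO/XXX]+1*
p3 X@[XO./OOO/XXX] terminal -1; root [.O./.OO/XXX] d7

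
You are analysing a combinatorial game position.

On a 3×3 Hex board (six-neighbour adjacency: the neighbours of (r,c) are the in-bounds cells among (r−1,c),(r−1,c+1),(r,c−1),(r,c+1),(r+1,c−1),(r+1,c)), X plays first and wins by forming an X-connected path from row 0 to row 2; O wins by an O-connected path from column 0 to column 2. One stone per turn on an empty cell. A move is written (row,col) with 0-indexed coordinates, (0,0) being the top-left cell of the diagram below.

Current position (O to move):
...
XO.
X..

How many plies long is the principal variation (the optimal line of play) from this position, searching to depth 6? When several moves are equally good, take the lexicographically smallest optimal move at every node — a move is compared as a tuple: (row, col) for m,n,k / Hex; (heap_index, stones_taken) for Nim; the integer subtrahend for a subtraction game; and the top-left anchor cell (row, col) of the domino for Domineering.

PV length from [.../XO./X..]: 2 plies

[.../XO./X..] O move#1: (0,0):-1/O../XO./X..*, (0,1):-1/.O./XO./X.., (0,2):-1/..O/XO./X.., (1,2):-1/.../XOO/X.., (2,1):-1/.../XO./XO., (2,2):-1/.../XO./X.O
[O../XO./X..] X move#2: (0,1):+1/OX./XO./X..*, (0,2):+1/O.X/XO./X.., (1,2):+1/O../XOX/X.., (2,1):-1/O../XO./XX., (2,2):-1/O../XO./X.X
[OX./XO./X..] end (terminal -1, O#3); searched .../XO./X.. to 6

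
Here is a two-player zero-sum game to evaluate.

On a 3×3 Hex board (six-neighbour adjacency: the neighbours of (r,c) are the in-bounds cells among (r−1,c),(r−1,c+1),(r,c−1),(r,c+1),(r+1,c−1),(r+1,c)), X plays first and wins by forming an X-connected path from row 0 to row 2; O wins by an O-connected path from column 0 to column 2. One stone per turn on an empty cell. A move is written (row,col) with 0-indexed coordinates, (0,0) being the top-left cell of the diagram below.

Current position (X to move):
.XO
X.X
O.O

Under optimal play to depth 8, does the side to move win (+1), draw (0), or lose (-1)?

value(.XO/X.X/O.O, X) = -1

ply 1, X at .XO/X.X/O.O | (0,0)=-1→XXO/X.X/O.O*; (1,1)=-1→.XO/XXX/O.O; (2,1)=-1→.XO/X.X/OXO
ply 2, O at XXO/X.X/O.O | (1,1)=+1→XXO/XOX/O.O*; (2,1)=+1→XXO/X.X/OOO
ply 3: XXO/XOX/O.O is terminal -1 (X); from .XO/X.X/O.O depth 8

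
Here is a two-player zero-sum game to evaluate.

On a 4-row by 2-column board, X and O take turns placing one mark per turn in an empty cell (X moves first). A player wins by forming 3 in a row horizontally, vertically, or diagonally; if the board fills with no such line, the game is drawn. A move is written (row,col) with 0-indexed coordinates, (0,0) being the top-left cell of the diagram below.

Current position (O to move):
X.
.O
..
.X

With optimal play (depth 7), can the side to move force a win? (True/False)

p1 O@[X./.O/../.X]: (0,1)[XO/.O/../.X]+0* (1,0)[X./OO/../.X]+0 (2,0)[X./.O/O./.X]+0 (2,1)[X./.O/.O/.X]+0 (3,0)[X./.O/../OX]+0
p2 X@[XO/.O/../.X]: (1,0)[XO/XO/../.X]-1 (2,0)[XO/.O/X./.X]-1 (2,1)[XO/.O/.X/.X]+0* (3,0)[XO/.O/../XX]-1
p3 O@[XO/.O/.X/.X]: (1,0)[XO/OO/.X/.X]+0* (2,0)[XO/.O/OX/.X]+0 (3,0)[XO/.O/.X/OX]+0
p4 X@[XO/OO/.X/.X]: (2,0)[XO/OO/XX/.X]+0* (3,0)[XO/OO/.X/XX]+0
p5 O@[XO/OO/XX/.X]: (3,0)[XO/OO/XX/OX]+0*
p6 X@[XO/OO/XX/OX] terminal +0; root [X./.O/../.X] d7

O winning at [X./.O/../.X]: False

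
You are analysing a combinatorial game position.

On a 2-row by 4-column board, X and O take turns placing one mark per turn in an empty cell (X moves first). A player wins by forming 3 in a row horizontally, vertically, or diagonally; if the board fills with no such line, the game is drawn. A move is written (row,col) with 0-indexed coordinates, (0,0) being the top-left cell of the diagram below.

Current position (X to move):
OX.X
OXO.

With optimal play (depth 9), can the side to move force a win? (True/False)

X winning at [OX.X/OXO.]: True

p1 X@[OX.X/OXO.]: (0,2)[OXXX/OXO.]+1* (1,3)[OX.X/OXOX]+0
p2 O@[OXXX/OXO.] terminal -1; root [OX.X/OXO.] d9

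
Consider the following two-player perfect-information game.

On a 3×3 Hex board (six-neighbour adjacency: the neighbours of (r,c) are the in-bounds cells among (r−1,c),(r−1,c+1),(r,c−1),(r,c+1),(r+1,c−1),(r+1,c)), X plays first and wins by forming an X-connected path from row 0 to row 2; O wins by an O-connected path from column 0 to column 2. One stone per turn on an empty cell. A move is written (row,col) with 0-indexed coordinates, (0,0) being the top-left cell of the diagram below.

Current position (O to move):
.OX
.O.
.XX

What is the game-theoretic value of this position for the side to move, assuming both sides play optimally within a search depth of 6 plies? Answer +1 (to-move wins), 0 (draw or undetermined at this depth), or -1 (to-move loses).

[.OX/.O./.XX] O move#1: (0,0):-1/OOX/.O./.XX, (1,0):-1/.OX/OO./.XX, (1,2):+1/.OX/.OO/.XX*, (2,0):-1/.OX/.O./OXX
[.OX/.OO/.XX] X move#2: (0,0):-1/XOX/.OO/.XX*, (1,0):-1/.OX/XOO/.XX, (2,0):-1/.OX/.OO/XXX
[XOX/.OO/.XX] O move#3: (1,0):+1/XOX/OOO/.XX*, (2,0):+1/XOX/.OO/OXX
[XOX/OOO/.XX] end (terminal -1, X#4); searched .OX/.O./.XX to 6

value(.OX/.O./.XX, O) = +1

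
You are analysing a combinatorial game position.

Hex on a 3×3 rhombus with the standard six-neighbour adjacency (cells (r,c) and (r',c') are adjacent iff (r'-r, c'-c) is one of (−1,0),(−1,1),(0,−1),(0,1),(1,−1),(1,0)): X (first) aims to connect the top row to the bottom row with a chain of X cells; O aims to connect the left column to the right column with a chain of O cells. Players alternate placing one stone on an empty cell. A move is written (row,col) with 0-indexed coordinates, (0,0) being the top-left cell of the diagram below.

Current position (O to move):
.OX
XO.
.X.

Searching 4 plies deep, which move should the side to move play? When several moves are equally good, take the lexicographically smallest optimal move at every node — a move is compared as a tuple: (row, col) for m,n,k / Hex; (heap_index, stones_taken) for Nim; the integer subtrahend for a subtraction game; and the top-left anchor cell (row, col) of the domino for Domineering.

O's best at [.OX/XO./.X.]: (1,2)

ply 1, O at .OX/XO./.X. | (0,0)=-1→OOX/XO./.X.; (1,2)=+1→.OX/XOO/.X.*; (2,0)=-1→.OX/XO./OX.; (2,2)=-1→.OX/XO./.XO
ply 2, X at .OX/XOO/.X. | (0,0)=-1→XOX/XOO/.X.*; (2,0)=-1→.OX/XOO/XX.; (2,2)=-1→.OX/XOO/.XX
ply 3, O at XOX/XOO/.X. | (2,0)=+1→XOX/XOO/OX.*; (2,2)=-1→XOX/XOO/.XO
ply 4: XOX/XOO/OX. is terminal -1 (X); from .OX/XO./.X. depth 4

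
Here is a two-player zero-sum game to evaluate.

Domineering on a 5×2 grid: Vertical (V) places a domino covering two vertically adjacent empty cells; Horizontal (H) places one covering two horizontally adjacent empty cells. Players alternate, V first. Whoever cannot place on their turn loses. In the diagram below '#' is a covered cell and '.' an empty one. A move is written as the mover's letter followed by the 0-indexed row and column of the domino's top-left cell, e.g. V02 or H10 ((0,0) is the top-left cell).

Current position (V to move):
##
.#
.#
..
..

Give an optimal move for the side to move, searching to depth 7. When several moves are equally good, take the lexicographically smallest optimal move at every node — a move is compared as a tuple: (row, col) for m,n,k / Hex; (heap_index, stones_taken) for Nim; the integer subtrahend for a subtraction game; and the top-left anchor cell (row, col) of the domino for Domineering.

p1 V@[##/.#/.#/../..]: V10[##/##/##/../..]-1 V20[##/.#/##/#./..]-1 V30[##/.#/.#/#./#.]+1* V31[##/.#/.#/.#/.#]+1
p2 H@[##/.#/.#/#./#.] terminal -1; root [##/.#/.#/../..] d7

V's best at [##/.#/.#/../..]: V30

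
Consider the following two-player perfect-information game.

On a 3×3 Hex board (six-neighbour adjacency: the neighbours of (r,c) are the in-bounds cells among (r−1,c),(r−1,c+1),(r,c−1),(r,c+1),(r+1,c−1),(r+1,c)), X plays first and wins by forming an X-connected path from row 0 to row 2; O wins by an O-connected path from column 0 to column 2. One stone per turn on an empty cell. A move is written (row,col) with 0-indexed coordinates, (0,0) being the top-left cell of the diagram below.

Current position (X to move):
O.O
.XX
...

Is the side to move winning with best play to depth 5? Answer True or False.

X winning at [O.O/.XX/...]: True

ply 1, X at O.O/.XX/... | (0,1)=+1→OXO/.XX/...*; (1,0)=-1→O.O/XXX/...; (2,0)=-1→O.O/.XX/X..; (2,1)=-1→O.O/.XX/.X.; (2,2)=-1→O.O/.XX/..X
ply 2, O at OXO/.XX/... | (1,0)=-1→OXO/OXX/...*; (2,0)=-1→OXO/.XX/O..; (2,1)=-1→OXO/.XX/.O.; (2,2)=-1→OXO/.XX/..O
ply 3, X at OXO/OXX/... | (2,0)=+1→OXO/OXX/X..*; (2,1)=+1→OXO/OXX/.X.; (2,2)=+1→OXO/OXX/..X
ply 4: OXO/OXX/X.. is terminal -1 (O); from O.O/.XX/... depth 5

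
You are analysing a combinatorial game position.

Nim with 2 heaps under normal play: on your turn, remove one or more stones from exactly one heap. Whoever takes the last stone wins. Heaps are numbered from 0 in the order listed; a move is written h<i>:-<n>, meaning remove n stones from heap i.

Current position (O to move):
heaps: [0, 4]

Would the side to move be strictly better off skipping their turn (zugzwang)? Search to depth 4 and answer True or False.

zugzwang((0,4), O) = False

p1 O@[(0,4)]: h1:-1[(0,3)]-1 h1:-2[(0,2)]-1 h1:-3[(0,1)]-1 h1:-4[(0,0)]+1*
p2 X@[(0,0)] terminal -1; root [(0,4)] d4
pass branch (X moves first from the same position):
  | p1 X@[(0,4)]: h1:-1[(0,3)]-1 h1:-2[(0,2)]-1 h1:-3[(0,1)]-1 h1:-4[(0,0)]+1*
  | p2 O@[(0,0)] terminal -1; root [(0,4)] d4
O moving scores +1; O passing scores -1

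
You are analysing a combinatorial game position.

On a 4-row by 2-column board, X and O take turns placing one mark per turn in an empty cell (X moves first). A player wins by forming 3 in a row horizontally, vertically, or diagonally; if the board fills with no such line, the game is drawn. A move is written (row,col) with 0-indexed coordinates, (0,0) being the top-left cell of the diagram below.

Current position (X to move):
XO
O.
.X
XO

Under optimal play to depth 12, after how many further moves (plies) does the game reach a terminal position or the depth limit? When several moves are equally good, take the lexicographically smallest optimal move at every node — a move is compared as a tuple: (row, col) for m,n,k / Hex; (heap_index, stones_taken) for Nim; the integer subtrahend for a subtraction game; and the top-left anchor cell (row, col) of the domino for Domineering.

p1 X@[XO/O./.X/XO]: (1,1)[XO/OX/.X/XO]+0* (2,0)[XO/O./XX/XO]+0
p2 O@[XO/OX/.X/XO]: (2,0)[XO/OX/OX/XO]+0*
p3 X@[XO/OX/OX/XO] terminal +0; root [XO/O./.X/XO] d12

PV length from [XO/O./.X/XO]: 2 plies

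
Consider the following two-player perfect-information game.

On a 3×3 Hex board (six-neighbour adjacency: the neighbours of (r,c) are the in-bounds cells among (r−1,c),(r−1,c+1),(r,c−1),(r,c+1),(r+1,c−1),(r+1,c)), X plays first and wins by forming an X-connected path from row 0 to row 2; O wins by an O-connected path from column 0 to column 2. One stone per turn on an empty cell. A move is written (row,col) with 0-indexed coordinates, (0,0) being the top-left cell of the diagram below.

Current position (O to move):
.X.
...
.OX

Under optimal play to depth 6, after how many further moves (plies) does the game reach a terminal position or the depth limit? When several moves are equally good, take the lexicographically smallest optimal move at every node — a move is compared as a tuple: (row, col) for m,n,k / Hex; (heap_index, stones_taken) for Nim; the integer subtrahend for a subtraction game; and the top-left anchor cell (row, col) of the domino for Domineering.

[.X./.../.OX] O move#1: (0,0):-1/OX./.../.OX, (0,2):-1/.XO/.../.OX, (1,0):-1/.X./O../.OX, (1,1):+1/.X./.O./.OX*, (1,2):-1/.X./..O/.OX, (2,0):-1/.X./.../OOX
[.X./.O./.OX] X move#2: (0,0):-1/XX./.O./.OX*, (0,2):-1/.XX/.O./.OX, (1,0):-1/.X./XO./.OX, (1,2):-1/.X./.OX/.OX, (2,0):-1/.X./.O./XOX
[XX./.O./.OX] O move#3: (0,2):+1/XXO/.O./.OX*, (1,0):+1/XX./OO./.OX, (1,2):+1/XX./.OO/.OX, (2,0):+1/XX./.O./OOX
[XXO/.O./.OX] X move#4: (1,0):-1/XXO/XO./.OX*, (1,2):-1/XXO/.OX/.OX, (2,0):-1/XXO/.O./XOX
[XXO/XO./.OX] O move#5: (1,2):-1/XXO/XOO/.OX, (2,0):+1/XXO/XO./OOX*
[XXO/XO./OOX] end (terminal -1, X#6); searched .X./.../.OX to 6

PV length from [.X./.../.OX]: 5 plies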